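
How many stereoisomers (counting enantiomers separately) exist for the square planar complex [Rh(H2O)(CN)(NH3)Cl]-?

3

In a square planar complex each vertex has one trans partner and two cis neighbours.
Working through the distinct placements yields 3 geometric isomers: (CN/H2O trans, Cl/NH3 trans); (CN/NH3 trans, Cl/H2O trans); (CN/Cl trans, H2O/NH3 trans).
Each arrangement has an internal mirror plane or centre of symmetry, so none is chiral.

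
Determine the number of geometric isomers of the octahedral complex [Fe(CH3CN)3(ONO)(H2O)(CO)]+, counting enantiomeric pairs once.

4

An octahedron has six vertices in three trans pairs; every non-trans pair is cis.
The distinct arrangements are (4 in all): CH3CN mer (3 arrangements); CH3CN fac (chiral).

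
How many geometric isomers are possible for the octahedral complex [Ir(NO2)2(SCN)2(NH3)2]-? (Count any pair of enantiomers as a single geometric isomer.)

5

Systematic placement gives 5 geometric isomers: NO2 trans, SCN trans, NH3 trans; NO2 cis, SCN cis, NH3 trans; NO2 cis, SCN trans, NH3 cis; NO2 cis, SCN cis, NH3 cis (chiral); NO2 trans, SCN cis, NH3 cis.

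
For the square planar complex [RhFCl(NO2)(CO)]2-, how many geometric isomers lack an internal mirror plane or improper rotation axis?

0

In a square planar complex each vertex has one trans partner and two cis neighbours.
The distinct arrangements are (3 in all): (CO/F trans, Cl/NO2 trans); (CO/NO2 trans, Cl/F trans); (CO/Cl trans, F/NO2 trans).
Each arrangement has an internal mirror plane or centre of symmetry, so none is chiral.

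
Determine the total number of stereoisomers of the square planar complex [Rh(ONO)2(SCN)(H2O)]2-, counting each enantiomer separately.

2

The distinct arrangements are (2 in all): ONO cis; ONO trans.
Each arrangement has an internal mirror plane or centre of symmetry, so none is chiral.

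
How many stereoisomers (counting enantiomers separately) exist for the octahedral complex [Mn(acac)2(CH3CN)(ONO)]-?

3

Each acac is bidentate and must span two cis positions.
There are 2 geometric isomers: CH3CN and ONO mutually trans; CH3CN and ONO mutually cis (chiral).
One of these lacks any improper symmetry element and so occurs as an enantiomeric pair, giving 2 + 1 = 3 stereoisomers in total.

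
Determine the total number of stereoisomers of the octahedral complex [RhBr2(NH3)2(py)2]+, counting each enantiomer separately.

6

The distinct arrangements are (5 in all): Br trans, NH3 trans, py trans; Br trans, NH3 cis, py cis; Br cis, NH3 cis, py trans; Br cis, NH3 cis, py cis (chiral); Br cis, NH3 trans, py cis.
One of these lacks any improper symmetry element and so occurs as an enantiomeric pair, giving 5 + 1 = 6 stereoisomers in total.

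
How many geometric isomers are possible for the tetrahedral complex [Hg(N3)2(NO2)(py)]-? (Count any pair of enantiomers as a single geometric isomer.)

1

In a tetrahedral complex all four positions are equivalent and every pair of ligands is adjacent — there is no cis/trans distinction.
Only one geometric arrangement is possible.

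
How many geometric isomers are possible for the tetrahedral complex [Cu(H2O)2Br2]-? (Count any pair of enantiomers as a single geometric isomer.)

All four vertices of a tetrahedron are equivalent and mutually adjacent, so cis/trans isomerism cannot arise.
Only one geometric arrangement is possible.

1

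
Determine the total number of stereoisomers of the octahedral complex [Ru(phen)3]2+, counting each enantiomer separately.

The six octahedral sites form three mutually perpendicular trans pairs.
Each phen is bidentate and must span two cis positions.
Only one geometric arrangement is possible; it has no improper symmetry element, so it exists as a pair of enantiomers (2 stereoisomers).

2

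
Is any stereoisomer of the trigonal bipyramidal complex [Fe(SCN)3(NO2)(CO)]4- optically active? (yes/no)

no

There are 4 geometric isomers: NO2 axial, CO axial; NO2 equatorial, CO axial; NO2 axial, CO equatorial; NO2 equatorial, CO equatorial.
Each arrangement has an internal mirror plane or centre of symmetry, so none is chiral.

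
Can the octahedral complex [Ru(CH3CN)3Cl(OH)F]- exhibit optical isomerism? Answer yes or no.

yes

The six octahedral sites form three mutually perpendicular trans pairs.
There are 4 geometric isomers: CH3CN mer (3 arrangements); CH3CN fac (chiral).
One of these lacks any improper symmetry element and so occurs as an enantiomeric pair, giving 4 + 1 = 5 stereoisomers in total.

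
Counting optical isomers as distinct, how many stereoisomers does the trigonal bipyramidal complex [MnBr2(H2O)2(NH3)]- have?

A trigonal bipyramid has two axial and three equatorial sites, which are chemically inequivalent.
Exhaustive case analysis gives 5 geometric isomers.
One of these lacks any improper symmetry element and so occurs as an enantiomeric pair, giving 5 + 1 = 6 stereoisomers in total.

6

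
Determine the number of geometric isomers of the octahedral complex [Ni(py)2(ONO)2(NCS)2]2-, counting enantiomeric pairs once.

5

In an octahedral complex each vertex has one trans partner and four cis neighbours.
There are 5 geometric isomers: py trans, ONO trans, NCS trans; py cis, ONO cis, NCS trans; py trans, ONO cis, NCS cis; py cis, ONO cis, NCS cis (chiral); py cis, ONO trans, NCS cis.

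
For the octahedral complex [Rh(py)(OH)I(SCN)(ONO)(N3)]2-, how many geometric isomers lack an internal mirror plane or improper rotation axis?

15

The six octahedral sites form three mutually perpendicular trans pairs.
Placing the ligands in turn and identifying arrangements related by rotation or reflection leaves 15 distinct geometric isomers.
Of these, 15 lack any improper symmetry element and so occur as enantiomeric pairs, giving 15 + 15 = 30 stereoisomers in total.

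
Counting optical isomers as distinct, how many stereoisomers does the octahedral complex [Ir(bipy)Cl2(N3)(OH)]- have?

The six octahedral sites form three mutually perpendicular trans pairs.
Each bipy is bidentate and must span two cis positions.
There are 4 geometric isomers: Cl trans; Cl cis (3 arrangements, 2 chiral).
Of these, 2 lack any improper symmetry element and so occur as enantiomeric pairs, giving 4 + 2 = 6 stereoisomers in total.

6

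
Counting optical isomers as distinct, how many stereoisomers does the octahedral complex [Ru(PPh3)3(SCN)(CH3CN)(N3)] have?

5

An octahedron has six vertices in three trans pairs; every non-trans pair is cis.
Working through the distinct placements yields 4 geometric isomers: PPh3 mer (3 arrangements); PPh3 fac (chiral).
One of these lacks any improper symmetry element and so occurs as an enantiomeric pair, giving 4 + 1 = 5 stereoisomers in total.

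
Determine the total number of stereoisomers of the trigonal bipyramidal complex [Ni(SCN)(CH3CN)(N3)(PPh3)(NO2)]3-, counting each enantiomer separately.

In a trigonal bipyramid the two axial positions differ from the three equatorial ones.
Placing the ligands in turn and identifying arrangements related by rotation or reflection leaves 10 distinct geometric isomers.
Of these, 10 lack any improper symmetry element and so occur as enantiomeric pairs, giving 10 + 10 = 20 stereoisomers in total.

20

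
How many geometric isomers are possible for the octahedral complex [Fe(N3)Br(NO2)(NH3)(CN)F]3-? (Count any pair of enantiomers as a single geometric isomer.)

15

Placing the ligands in turn and identifying arrangements related by rotation or reflection leaves 15 distinct geometric isomers.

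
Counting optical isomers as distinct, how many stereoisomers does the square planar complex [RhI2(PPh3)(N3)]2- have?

In a square planar complex each vertex has one trans partner and two cis neighbours.
The distinct arrangements are (2 in all): I cis; I trans.
Each arrangement has an internal mirror plane or centre of symmetry, so none is chiral.

2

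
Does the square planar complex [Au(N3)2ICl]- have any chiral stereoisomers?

A square has two trans pairs of vertices; adjacent vertices are cis.
Systematic placement gives 2 geometric isomers: N3 cis; N3 trans.
Each arrangement has an internal mirror plane or centre of symmetry, so none is chiral.

no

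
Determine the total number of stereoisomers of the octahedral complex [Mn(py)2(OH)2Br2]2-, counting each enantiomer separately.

In an octahedral complex each vertex has one trans partner and four cis neighbours.
Systematic placement gives 5 geometric isomers: py trans, OH trans, Br trans; py cis, OH cis, Br trans; py trans, OH cis, Br cis; py cis, OH cis, Br cis (chiral); py cis, OH trans, Br cis.
One of these lacks any improper symmetry element and so occurs as an enantiomeric pair, giving 5 + 1 = 6 stereoisomers in total.

6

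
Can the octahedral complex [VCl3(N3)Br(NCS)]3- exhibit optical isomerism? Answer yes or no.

yes

The distinct arrangements are (4 in all): Cl mer (3 arrangements); Cl fac (chiral).
One of these lacks any improper symmetry element and so occurs as an enantiomeric pair, giving 4 + 1 = 5 stereoisomers in total.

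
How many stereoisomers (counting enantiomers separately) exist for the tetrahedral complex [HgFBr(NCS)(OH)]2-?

2

In a tetrahedral complex all four positions are equivalent and every pair of ligands is adjacent — there is no cis/trans distinction.
Only one geometric arrangement is possible; it has no improper symmetry element, so it exists as a pair of enantiomers (2 stereoisomers).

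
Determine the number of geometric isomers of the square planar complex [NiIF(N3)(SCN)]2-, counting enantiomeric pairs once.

3

A square has two trans pairs of vertices; adjacent vertices are cis.
Working through the distinct placements yields 3 geometric isomers: (F/N3 trans, I/SCN trans); (F/SCN trans, I/N3 trans); (F/I trans, N3/SCN trans).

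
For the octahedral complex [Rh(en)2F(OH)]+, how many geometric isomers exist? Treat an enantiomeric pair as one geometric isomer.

2

In an octahedral complex each vertex has one trans partner and four cis neighbours.
Each en is bidentate and must span two cis positions.
There are 2 geometric isomers: F and OH mutually trans; F and OH mutually cis (chiral).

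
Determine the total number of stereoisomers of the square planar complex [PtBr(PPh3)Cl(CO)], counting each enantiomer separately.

In a square planar complex each vertex has one trans partner and two cis neighbours.
The distinct arrangements are (3 in all): (Br/Cl trans, CO/PPh3 trans); (Br/PPh3 trans, CO/Cl trans); (Br/CO trans, Cl/PPh3 trans).
Each arrangement has an internal mirror plane or centre of symmetry, so none is chiral.

3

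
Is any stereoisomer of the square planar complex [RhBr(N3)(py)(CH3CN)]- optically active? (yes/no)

no

A square has two trans pairs of vertices; adjacent vertices are cis.
There are 3 geometric isomers: (Br/N3 trans, CH3CN/py trans); (Br/py trans, CH3CN/N3 trans); (Br/CH3CN trans, N3/py trans).
Each arrangement has an internal mirror plane or centre of symmetry, so none is chiral.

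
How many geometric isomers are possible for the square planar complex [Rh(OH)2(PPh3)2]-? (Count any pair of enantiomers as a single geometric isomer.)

In a square planar complex each vertex has one trans partner and two cis neighbours.
Working through the distinct placements yields 2 geometric isomers: OH cis; OH trans.

2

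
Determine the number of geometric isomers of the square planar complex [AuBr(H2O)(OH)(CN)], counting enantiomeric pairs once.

3

Working through the distinct placements yields 3 geometric isomers: (Br/H2O trans, CN/OH trans); (Br/OH trans, CN/H2O trans); (Br/CN trans, H2O/OH trans).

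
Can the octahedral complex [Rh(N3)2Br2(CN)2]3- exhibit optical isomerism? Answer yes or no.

yes

In an octahedral complex each vertex has one trans partner and four cis neighbours.
Systematic placement gives 5 geometric isomers: N3 trans, Br trans, CN trans; N3 cis, Br trans, CN cis; N3 trans, Br cis, CN cis; N3 cis, Br cis, CN cis (chiral); N3 cis, Br cis, CN trans.
One of these lacks any improper symmetry element and so occurs as an enantiomeric pair, giving 5 + 1 = 6 stereoisomers in total.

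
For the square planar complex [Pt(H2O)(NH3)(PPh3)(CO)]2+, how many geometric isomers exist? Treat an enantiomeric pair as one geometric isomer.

3

A square has two trans pairs of vertices; adjacent vertices are cis.
There are 3 geometric isomers: (CO/NH3 trans, H2O/PPh3 trans); (CO/PPh3 trans, H2O/NH3 trans); (CO/H2O trans, NH3/PPh3 trans).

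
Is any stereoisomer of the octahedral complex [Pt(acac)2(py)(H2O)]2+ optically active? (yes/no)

In an octahedral complex each vertex has one trans partner and four cis neighbours.
Each acac is bidentate and must span two cis positions.
The distinct arrangements are (2 in all): py and H2O mutually cis (chiral); py and H2O mutually trans.
One of these lacks any improper symmetry element and so occurs as an enantiomeric pair, giving 2 + 1 = 3 stereoisomers in total.

yes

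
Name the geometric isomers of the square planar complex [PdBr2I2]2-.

cis and trans

Systematic placement gives 2 geometric isomers: Br cis; Br trans.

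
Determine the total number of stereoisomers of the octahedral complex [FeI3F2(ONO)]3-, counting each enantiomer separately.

There are 3 geometric isomers: I mer, F trans; I fac, F cis; I mer, F cis.
Each arrangement has an internal mirror plane or centre of symmetry, so none is chiral.

3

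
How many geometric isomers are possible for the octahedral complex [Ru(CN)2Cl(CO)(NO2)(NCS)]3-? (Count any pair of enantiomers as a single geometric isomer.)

9

An octahedron has six vertices in three trans pairs; every non-trans pair is cis.
Systematic enumeration (placing each ligand type in turn and discarding arrangements equivalent by rotation or reflection) gives 9 geometric isomers.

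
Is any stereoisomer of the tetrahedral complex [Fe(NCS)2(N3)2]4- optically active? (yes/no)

All four vertices of a tetrahedron are equivalent and mutually adjacent, so cis/trans isomerism cannot arise.
Only one geometric arrangement is possible.

no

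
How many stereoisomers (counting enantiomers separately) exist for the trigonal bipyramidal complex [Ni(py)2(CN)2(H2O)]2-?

In a trigonal bipyramid the two axial positions differ from the three equatorial ones.
Exhaustive case analysis gives 5 geometric isomers.
One of these lacks any improper symmetry element and so occurs as an enantiomeric pair, giving 5 + 1 = 6 stereoisomers in total.

6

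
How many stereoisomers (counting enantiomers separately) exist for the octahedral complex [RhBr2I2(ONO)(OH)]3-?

In an octahedral complex each vertex has one trans partner and four cis neighbours.
Systematic placement gives 6 geometric isomers: Br trans, I trans; Br trans, I cis; Br cis, I cis (3 arrangements, 2 chiral); Br cis, I trans.
Of these, 2 lack any improper symmetry element and so occur as enantiomeric pairs, giving 6 + 2 = 8 stereoisomers in total.

8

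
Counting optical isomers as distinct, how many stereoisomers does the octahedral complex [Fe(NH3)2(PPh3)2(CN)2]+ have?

In an octahedral complex each vertex has one trans partner and four cis neighbours.
There are 5 geometric isomers: NH3 trans, PPh3 trans, CN trans; NH3 cis, PPh3 cis, CN trans; NH3 cis, PPh3 trans, CN cis; NH3 cis, PPh3 cis, CN cis (chiral); NH3 trans, PPh3 cis, CN cis.
One of these lacks any improper symmetry element and so occurs as an enantiomeric pair, giving 5 + 1 = 6 stereoisomers in total.

6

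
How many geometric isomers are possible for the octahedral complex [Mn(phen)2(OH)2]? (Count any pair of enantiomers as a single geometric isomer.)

The six octahedral sites form three mutually perpendicular trans pairs.
Each phen is bidentate and must span two cis positions.
There are 2 geometric isomers: OH trans; OH cis (chiral).

2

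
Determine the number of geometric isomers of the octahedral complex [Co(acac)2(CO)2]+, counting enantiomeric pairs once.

In an octahedral complex each vertex has one trans partner and four cis neighbours.
Each acac is bidentate and must span two cis positions.
Systematic placement gives 2 geometric isomers: CO trans; CO cis (chiral).

2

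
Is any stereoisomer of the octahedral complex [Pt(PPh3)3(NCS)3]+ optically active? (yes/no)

no

An octahedron has six vertices in three trans pairs; every non-trans pair is cis.
The distinct arrangements are (2 in all): PPh3 mer; PPh3 fac.
Each arrangement has an internal mirror plane or centre of symmetry, so none is chiral.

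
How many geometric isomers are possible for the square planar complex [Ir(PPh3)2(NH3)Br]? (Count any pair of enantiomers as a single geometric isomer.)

In a square planar complex each vertex has one trans partner and two cis neighbours.
Working through the distinct placements yields 2 geometric isomers: PPh3 cis; PPh3 trans.

2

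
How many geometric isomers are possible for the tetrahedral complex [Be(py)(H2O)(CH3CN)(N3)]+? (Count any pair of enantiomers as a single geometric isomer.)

1

In a tetrahedral complex all four positions are equivalent and every pair of ligands is adjacent — there is no cis/trans distinction.
Only one geometric arrangement is possible; it has no improper symmetry element, so it exists as a pair of enantiomers (2 stereoisomers).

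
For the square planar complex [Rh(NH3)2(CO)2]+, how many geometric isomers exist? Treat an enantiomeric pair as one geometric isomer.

A square has two trans pairs of vertices; adjacent vertices are cis.
The distinct arrangements are (2 in all): NH3 cis; NH3 trans.

2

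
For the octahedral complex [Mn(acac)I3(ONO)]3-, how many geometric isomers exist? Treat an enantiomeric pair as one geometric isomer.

2

In an octahedral complex each vertex has one trans partner and four cis neighbours.
Each acac is bidentate and must span two cis positions.
Systematic placement gives 2 geometric isomers: I mer; I fac.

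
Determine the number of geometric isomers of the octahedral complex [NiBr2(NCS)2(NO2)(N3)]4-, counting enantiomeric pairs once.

6

In an octahedral complex each vertex has one trans partner and four cis neighbours.
Working through the distinct placements yields 6 geometric isomers: Br trans, NCS cis; Br trans, NCS trans; Br cis, NCS cis (3 arrangements, 2 chiral); Br cis, NCS trans.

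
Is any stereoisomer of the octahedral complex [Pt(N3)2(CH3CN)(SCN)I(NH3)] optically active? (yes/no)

The six octahedral sites form three mutually perpendicular trans pairs.
Placing the ligands in turn and identifying arrangements related by rotation or reflection leaves 9 distinct geometric isomers.
Of these, 6 lack any improper symmetry element and so occur as enantiomeric pairs, giving 9 + 6 = 15 stereoisomers in total.

yes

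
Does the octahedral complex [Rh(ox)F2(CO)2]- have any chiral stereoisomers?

yes

In an octahedral complex each vertex has one trans partner and four cis neighbours.
Each ox is bidentate and must span two cis positions.
The distinct arrangements are (3 in all): F cis, CO trans; F cis, CO cis (chiral); F trans, CO cis.
One of these lacks any improper symmetry element and so occurs as an enantiomeric pair, giving 3 + 1 = 4 stereoisomers in total.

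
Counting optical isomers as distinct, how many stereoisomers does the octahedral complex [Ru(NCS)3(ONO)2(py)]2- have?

Working through the distinct placements yields 3 geometric isomers: NCS mer, ONO cis; NCS mer, ONO trans; NCS fac, ONO cis.
Each arrangement has an internal mirror plane or centre of symmetry, so none is chiral.

3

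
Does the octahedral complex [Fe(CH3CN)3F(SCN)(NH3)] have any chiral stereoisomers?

yes

The six octahedral sites form three mutually perpendicular trans pairs.
Systematic placement gives 4 geometric isomers: CH3CN mer (3 arrangements); CH3CN fac (chiral).
One of these lacks any improper symmetry element and so occurs as an enantiomeric pair, giving 4 + 1 = 5 stereoisomers in total.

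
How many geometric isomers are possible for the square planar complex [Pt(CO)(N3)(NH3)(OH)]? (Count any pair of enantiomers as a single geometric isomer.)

3

In a square planar complex each vertex has one trans partner and two cis neighbours.
Working through the distinct placements yields 3 geometric isomers: (CO/NH3 trans, N3/OH trans); (CO/OH trans, N3/NH3 trans); (CO/N3 trans, NH3/OH trans).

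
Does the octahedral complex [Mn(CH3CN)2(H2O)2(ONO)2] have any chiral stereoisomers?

An octahedron has six vertices in three trans pairs; every non-trans pair is cis.
Systematic placement gives 5 geometric isomers: CH3CN trans, H2O trans, ONO trans; CH3CN trans, H2O cis, ONO cis; CH3CN cis, H2O cis, ONO trans; CH3CN cis, H2O cis, ONO cis (chiral); CH3CN cis, H2O trans, ONO cis.
One of these lacks any improper symmetry element and so occurs as an enantiomeric pair, giving 5 + 1 = 6 stereoisomers in total.

yes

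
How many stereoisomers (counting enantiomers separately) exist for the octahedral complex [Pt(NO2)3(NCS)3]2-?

2

An octahedron has six vertices in three trans pairs; every non-trans pair is cis.
There are 2 geometric isomers: NO2 mer; NO2 fac.
Each arrangement has an internal mirror plane or centre of symmetry, so none is chiral.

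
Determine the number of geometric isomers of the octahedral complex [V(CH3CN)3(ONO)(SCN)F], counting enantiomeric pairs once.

An octahedron has six vertices in three trans pairs; every non-trans pair is cis.
The distinct arrangements are (4 in all): CH3CN mer (3 arrangements); CH3CN fac (chiral).

4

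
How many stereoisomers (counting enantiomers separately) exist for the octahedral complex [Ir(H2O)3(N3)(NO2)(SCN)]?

The distinct arrangements are (4 in all): H2O mer (3 arrangements); H2O fac (chiral).
One of these lacks any improper symmetry element and so occurs as an enantiomeric pair, giving 4 + 1 = 5 stereoisomers in total.

5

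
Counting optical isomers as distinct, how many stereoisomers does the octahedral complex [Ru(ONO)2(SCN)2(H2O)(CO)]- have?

8

The distinct arrangements are (6 in all): ONO trans, SCN trans; ONO cis, SCN cis (3 arrangements, 2 chiral); ONO cis, SCN trans; ONO trans, SCN cis.
Of these, 2 lack any improper symmetry element and so occur as enantiomeric pairs, giving 6 + 2 = 8 stereoisomers in total.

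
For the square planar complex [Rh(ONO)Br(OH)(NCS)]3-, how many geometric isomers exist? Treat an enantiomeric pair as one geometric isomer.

A square has two trans pairs of vertices; adjacent vertices are cis.
Working through the distinct placements yields 3 geometric isomers: (Br/OH trans, NCS/ONO trans); (Br/ONO trans, NCS/OH trans); (Br/NCS trans, OH/ONO trans).

3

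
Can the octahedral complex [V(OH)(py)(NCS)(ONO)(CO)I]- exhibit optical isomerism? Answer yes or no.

yes

In an octahedral complex each vertex has one trans partner and four cis neighbours.
Placing the ligands in turn and identifying arrangements related by rotation or reflection leaves 15 distinct geometric isomers.
Of these, 15 lack any improper symmetry element and so occur as enantiomeric pairs, giving 15 + 15 = 30 stereoisomers in total.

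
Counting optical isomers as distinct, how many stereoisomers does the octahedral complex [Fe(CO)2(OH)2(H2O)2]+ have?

6

An octahedron has six vertices in three trans pairs; every non-trans pair is cis.
There are 5 geometric isomers: CO trans, OH trans, H2O trans; CO trans, OH cis, H2O cis; CO cis, OH trans, H2O cis; CO cis, OH cis, H2O cis (chiral); CO cis, OH cis, H2O trans.
One of these lacks any improper symmetry element and so occurs as an enantiomeric pair, giving 5 + 1 = 6 stereoisomers in total.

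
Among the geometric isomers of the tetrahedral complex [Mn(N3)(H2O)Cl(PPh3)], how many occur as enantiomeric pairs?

Only one geometric arrangement is possible; it has no improper symmetry element, so it exists as a pair of enantiomers (2 stereoisomers).

1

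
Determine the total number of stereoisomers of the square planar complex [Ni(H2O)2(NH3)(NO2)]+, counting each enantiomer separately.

In a square planar complex each vertex has one trans partner and two cis neighbours.
There are 2 geometric isomers: H2O cis; H2O trans.
Each arrangement has an internal mirror plane or centre of symmetry, so none is chiral.

2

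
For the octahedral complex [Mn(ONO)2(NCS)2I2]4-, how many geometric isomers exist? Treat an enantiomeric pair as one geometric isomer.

There are 5 geometric isomers: ONO trans, NCS trans, I trans; ONO cis, NCS cis, I trans; ONO trans, NCS cis, I cis; ONO cis, NCS cis, I cis (chiral); ONO cis, NCS trans, I cis.

5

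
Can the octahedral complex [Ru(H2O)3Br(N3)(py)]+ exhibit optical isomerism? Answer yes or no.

yes

The six octahedral sites form three mutually perpendicular trans pairs.
There are 4 geometric isomers: H2O mer (3 arrangements); H2O fac (chiral).
One of these lacks any improper symmetry element and so occurs as an enantiomeric pair, giving 4 + 1 = 5 stereoisomers in total.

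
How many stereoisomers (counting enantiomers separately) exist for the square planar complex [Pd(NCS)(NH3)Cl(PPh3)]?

3

In a square planar complex each vertex has one trans partner and two cis neighbours.
The distinct arrangements are (3 in all): (Cl/NH3 trans, NCS/PPh3 trans); (Cl/PPh3 trans, NCS/NH3 trans); (Cl/NCS trans, NH3/PPh3 trans).
Each arrangement has an internal mirror plane or centre of symmetry, so none is chiral.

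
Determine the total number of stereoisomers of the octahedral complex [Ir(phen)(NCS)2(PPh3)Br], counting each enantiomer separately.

6

In an octahedral complex each vertex has one trans partner and four cis neighbours.
Each phen is bidentate and must span two cis positions.
There are 4 geometric isomers: NCS cis (3 arrangements, 2 chiral); NCS trans.
Of these, 2 lack any improper symmetry element and so occur as enantiomeric pairs, giving 4 + 2 = 6 stereoisomers in total.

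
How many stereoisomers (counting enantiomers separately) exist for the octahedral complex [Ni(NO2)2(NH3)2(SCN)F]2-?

The six octahedral sites form three mutually perpendicular trans pairs.
Systematic placement gives 6 geometric isomers: NO2 cis, NH3 cis (3 arrangements, 2 chiral); NO2 trans, NH3 cis; NO2 cis, NH3 trans; NO2 trans, NH3 trans.
Of these, 2 lack any improper symmetry element and so occur as enantiomeric pairs, giving 6 + 2 = 8 stereoisomers in total.

8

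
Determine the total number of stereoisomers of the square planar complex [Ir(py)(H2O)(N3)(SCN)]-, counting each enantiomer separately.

3

In a square planar complex each vertex has one trans partner and two cis neighbours.
There are 3 geometric isomers: (H2O/SCN trans, N3/py trans); (H2O/py trans, N3/SCN trans); (H2O/N3 trans, SCN/py trans).
Each arrangement has an internal mirror plane or centre of symmetry, so none is chiral.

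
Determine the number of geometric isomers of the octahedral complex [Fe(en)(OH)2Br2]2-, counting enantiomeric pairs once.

3

The six octahedral sites form three mutually perpendicular trans pairs.
Each en is bidentate and must span two cis positions.
Working through the distinct placements yields 3 geometric isomers: OH cis, Br trans; OH cis, Br cis (chiral); OH trans, Br cis.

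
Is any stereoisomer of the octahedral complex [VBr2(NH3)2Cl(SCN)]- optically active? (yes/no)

yes

Systematic placement gives 6 geometric isomers: Br trans, NH3 cis; Br trans, NH3 trans; Br cis, NH3 cis (3 arrangements, 2 chiral); Br cis, NH3 trans.
Of these, 2 lack any improper symmetry element and so occur as enantiomeric pairs, giving 6 + 2 = 8 stereoisomers in total.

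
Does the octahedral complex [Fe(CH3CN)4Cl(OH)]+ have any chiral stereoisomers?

There are 2 geometric isomers: Cl and OH mutually trans; Cl and OH mutually cis.
Each arrangement has an internal mirror plane or centre of symmetry, so none is chiral.

no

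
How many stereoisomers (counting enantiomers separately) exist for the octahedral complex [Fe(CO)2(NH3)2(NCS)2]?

6

The six octahedral sites form three mutually perpendicular trans pairs.
Systematic placement gives 5 geometric isomers: CO trans, NH3 trans, NCS trans; CO trans, NH3 cis, NCS cis; CO cis, NH3 trans, NCS cis; CO cis, NH3 cis, NCS cis (chiral); CO cis, NH3 cis, NCS trans.
One of these lacks any improper symmetry element and so occurs as an enantiomeric pair, giving 5 + 1 = 6 stereoisomers in total.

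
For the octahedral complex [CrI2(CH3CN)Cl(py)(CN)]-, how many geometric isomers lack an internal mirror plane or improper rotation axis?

6

An octahedron has six vertices in three trans pairs; every non-trans pair is cis.
Systematic enumeration (placing each ligand type in turn and discarding arrangements equivalent by rotation or reflection) gives 9 geometric isomers.
Of these, 6 lack any improper symmetry element and so occur as enantiomeric pairs, giving 9 + 6 = 15 stereoisomers in total.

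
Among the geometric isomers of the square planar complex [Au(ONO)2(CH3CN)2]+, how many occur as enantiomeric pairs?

0

A square has two trans pairs of vertices; adjacent vertices are cis.
Systematic placement gives 2 geometric isomers: ONO cis; ONO trans.
Each arrangement has an internal mirror plane or centre of symmetry, so none is chiral.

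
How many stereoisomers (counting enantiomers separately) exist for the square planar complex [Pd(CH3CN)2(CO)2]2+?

2

Systematic placement gives 2 geometric isomers: CH3CN cis; CH3CN trans.
Each arrangement has an internal mirror plane or centre of symmetry, so none is chiral.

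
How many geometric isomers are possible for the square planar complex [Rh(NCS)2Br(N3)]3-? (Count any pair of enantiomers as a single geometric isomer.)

In a square planar complex each vertex has one trans partner and two cis neighbours.
Systematic placement gives 2 geometric isomers: NCS cis; NCS trans.

2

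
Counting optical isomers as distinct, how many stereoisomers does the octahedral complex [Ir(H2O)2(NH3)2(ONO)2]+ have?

6

In an octahedral complex each vertex has one trans partner and four cis neighbours.
The distinct arrangements are (5 in all): H2O trans, NH3 trans, ONO trans; H2O trans, NH3 cis, ONO cis; H2O cis, NH3 cis, ONO trans; H2O cis, NH3 cis, ONO cis (chiral); H2O cis, NH3 trans, ONO cis.
One of these lacks any improper symmetry element and so occurs as an enantiomeric pair, giving 5 + 1 = 6 stereoisomers in total.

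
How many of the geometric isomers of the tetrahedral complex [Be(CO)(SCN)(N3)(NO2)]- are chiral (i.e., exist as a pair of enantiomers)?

1

In a tetrahedral complex all four positions are equivalent and every pair of ligands is adjacent — there is no cis/trans distinction.
Only one geometric arrangement is possible; it has no improper symmetry element, so it exists as a pair of enantiomers (2 stereoisomers).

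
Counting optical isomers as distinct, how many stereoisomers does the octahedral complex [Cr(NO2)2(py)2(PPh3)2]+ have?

6

An octahedron has six vertices in three trans pairs; every non-trans pair is cis.
Working through the distinct placements yields 5 geometric isomers: NO2 trans, py trans, PPh3 trans; NO2 trans, py cis, PPh3 cis; NO2 cis, py trans, PPh3 cis; NO2 cis, py cis, PPh3 cis (chiral); NO2 cis, py cis, PPh3 trans.
One of these lacks any improper symmetry element and so occurs as an enantiomeric pair, giving 5 + 1 = 6 stereoisomers in total.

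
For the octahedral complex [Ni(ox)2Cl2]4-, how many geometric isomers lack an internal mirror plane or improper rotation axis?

An octahedron has six vertices in three trans pairs; every non-trans pair is cis.
Each ox is bidentate and must span two cis positions.
There are 2 geometric isomers: Cl trans; Cl cis (chiral).
One of these lacks any improper symmetry element and so occurs as an enantiomeric pair, giving 2 + 1 = 3 stereoisomers in total.

1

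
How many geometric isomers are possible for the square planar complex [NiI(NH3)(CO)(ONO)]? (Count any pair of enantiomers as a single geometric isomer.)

In a square planar complex each vertex has one trans partner and two cis neighbours.
The distinct arrangements are (3 in all): (CO/NH3 trans, I/ONO trans); (CO/ONO trans, I/NH3 trans); (CO/I trans, NH3/ONO trans).

3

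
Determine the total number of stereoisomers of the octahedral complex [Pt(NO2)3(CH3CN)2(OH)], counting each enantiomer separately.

The six octahedral sites form three mutually perpendicular trans pairs.
Working through the distinct placements yields 3 geometric isomers: NO2 mer, CH3CN trans; NO2 fac, CH3CN cis; NO2 mer, CH3CN cis.
Each arrangement has an internal mirror plane or centre of symmetry, so none is chiral.

3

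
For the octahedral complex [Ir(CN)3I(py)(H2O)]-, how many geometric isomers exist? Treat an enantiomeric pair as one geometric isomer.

4

In an octahedral complex each vertex has one trans partner and four cis neighbours.
Working through the distinct placements yields 4 geometric isomers: CN mer (3 arrangements); CN fac (chiral).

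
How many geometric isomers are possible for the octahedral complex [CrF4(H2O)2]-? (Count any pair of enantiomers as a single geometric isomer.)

2

In an octahedral complex each vertex has one trans partner and four cis neighbours.
The distinct arrangements are (2 in all): H2O trans; H2O cis.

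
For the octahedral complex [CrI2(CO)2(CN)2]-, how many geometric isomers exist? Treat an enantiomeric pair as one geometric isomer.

In an octahedral complex each vertex has one trans partner and four cis neighbours.
The distinct arrangements are (5 in all): I trans, CO trans, CN trans; I cis, CO cis, CN trans; I trans, CO cis, CN cis; I cis, CO cis, CN cis (chiral); I cis, CO trans, CN cis.

5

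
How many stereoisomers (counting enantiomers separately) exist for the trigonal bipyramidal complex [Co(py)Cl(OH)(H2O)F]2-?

20

A trigonal bipyramid has two axial and three equatorial sites, which are chemically inequivalent.
Systematic enumeration (placing each ligand type in turn and discarding arrangements equivalent by rotation or reflection) gives 10 geometric isomers.
Of these, 10 lack any improper symmetry element and so occur as enantiomeric pairs, giving 10 + 10 = 20 stereoisomers in total.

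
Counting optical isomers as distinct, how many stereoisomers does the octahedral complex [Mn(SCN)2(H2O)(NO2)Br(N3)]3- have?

15

In an octahedral complex each vertex has one trans partner and four cis neighbours.
Exhaustive case analysis gives 9 geometric isomers.
Of these, 6 lack any improper symmetry element and so occur as enantiomeric pairs, giving 9 + 6 = 15 stereoisomers in total.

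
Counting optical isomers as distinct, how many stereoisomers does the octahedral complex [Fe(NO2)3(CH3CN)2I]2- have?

3

In an octahedral complex each vertex has one trans partner and four cis neighbours.
There are 3 geometric isomers: NO2 mer, CH3CN trans; NO2 mer, CH3CN cis; NO2 fac, CH3CN cis.
Each arrangement has an internal mirror plane or centre of symmetry, so none is chiral.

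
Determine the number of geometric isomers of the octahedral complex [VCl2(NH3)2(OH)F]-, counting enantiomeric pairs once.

6

The distinct arrangements are (6 in all): Cl trans, NH3 cis; Cl trans, NH3 trans; Cl cis, NH3 cis (3 arrangements, 2 chiral); Cl cis, NH3 trans.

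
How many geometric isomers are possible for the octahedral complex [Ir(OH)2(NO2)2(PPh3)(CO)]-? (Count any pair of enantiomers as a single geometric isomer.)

6

In an octahedral complex each vertex has one trans partner and four cis neighbours.
The distinct arrangements are (6 in all): OH cis, NO2 cis (3 arrangements, 2 chiral); OH trans, NO2 cis; OH cis, NO2 trans; OH trans, NO2 trans.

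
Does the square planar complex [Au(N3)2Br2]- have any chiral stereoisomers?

no

In a square planar complex each vertex has one trans partner and two cis neighbours.
Systematic placement gives 2 geometric isomers: N3 cis; N3 trans.
Each arrangement has an internal mirror plane or centre of symmetry, so none is chiral.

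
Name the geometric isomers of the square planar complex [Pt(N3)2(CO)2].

The distinct arrangements are (2 in all): N3 cis; N3 trans.

cis and trans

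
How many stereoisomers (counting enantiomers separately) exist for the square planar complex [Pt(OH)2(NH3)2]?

2

In a square planar complex each vertex has one trans partner and two cis neighbours.
The distinct arrangements are (2 in all): OH cis; OH trans.
Each arrangement has an internal mirror plane or centre of symmetry, so none is chiral.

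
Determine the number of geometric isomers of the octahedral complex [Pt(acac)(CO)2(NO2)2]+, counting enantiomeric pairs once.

An octahedron has six vertices in three trans pairs; every non-trans pair is cis.
Each acac is bidentate and must span two cis positions.
Systematic placement gives 3 geometric isomers: CO trans, NO2 cis; CO cis, NO2 cis (chiral); CO cis, NO2 trans.

3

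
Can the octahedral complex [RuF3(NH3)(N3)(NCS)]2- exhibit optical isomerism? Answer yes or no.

yes

An octahedron has six vertices in three trans pairs; every non-trans pair is cis.
There are 4 geometric isomers: F mer (3 arrangements); F fac (chiral).
One of these lacks any improper symmetry element and so occurs as an enantiomeric pair, giving 4 + 1 = 5 stereoisomers in total.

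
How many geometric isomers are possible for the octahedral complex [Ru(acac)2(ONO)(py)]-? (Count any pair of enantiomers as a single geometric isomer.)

The six octahedral sites form three mutually perpendicular trans pairs.
Each acac is bidentate and must span two cis positions.
There are 2 geometric isomers: ONO and py mutually cis (chiral); ONO and py mutually trans.

2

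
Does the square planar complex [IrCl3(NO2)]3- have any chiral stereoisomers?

A square has two trans pairs of vertices; adjacent vertices are cis.
Only one geometric arrangement is possible.

no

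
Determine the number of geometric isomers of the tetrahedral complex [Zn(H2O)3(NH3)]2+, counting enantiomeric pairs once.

Only one geometric arrangement is possible.

1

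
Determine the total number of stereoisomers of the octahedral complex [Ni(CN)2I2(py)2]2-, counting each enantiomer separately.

6

In an octahedral complex each vertex has one trans partner and four cis neighbours.
Systematic placement gives 5 geometric isomers: CN trans, I trans, py trans; CN trans, I cis, py cis; CN cis, I cis, py trans; CN cis, I cis, py cis (chiral); CN cis, I trans, py cis.
One of these lacks any improper symmetry element and so occurs as an enantiomeric pair, giving 5 + 1 = 6 stereoisomers in total.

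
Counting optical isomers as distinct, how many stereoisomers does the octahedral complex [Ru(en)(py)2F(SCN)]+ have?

In an octahedral complex each vertex has one trans partner and four cis neighbours.
Each en is bidentate and must span two cis positions.
There are 4 geometric isomers: py cis (3 arrangements, 2 chiral); py trans.
Of these, 2 lack any improper symmetry element and so occur as enantiomeric pairs, giving 4 + 2 = 6 stereoisomers in total.

6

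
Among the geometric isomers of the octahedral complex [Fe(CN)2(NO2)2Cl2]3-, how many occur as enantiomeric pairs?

The distinct arrangements are (5 in all): CN trans, NO2 trans, Cl trans; CN trans, NO2 cis, Cl cis; CN cis, NO2 trans, Cl cis; CN cis, NO2 cis, Cl cis (chiral); CN cis, NO2 cis, Cl trans.
One of these lacks any improper symmetry element and so occurs as an enantiomeric pair, giving 5 + 1 = 6 stereoisomers in total.

1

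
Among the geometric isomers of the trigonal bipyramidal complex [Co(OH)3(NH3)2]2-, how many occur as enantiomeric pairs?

0

In a trigonal bipyramid the two axial positions differ from the three equatorial ones.
The distinct arrangements are (3 in all): NH3 both axial; NH3 one axial, one equatorial; NH3 both equatorial.
Each arrangement has an internal mirror plane or centre of symmetry, so none is chiral.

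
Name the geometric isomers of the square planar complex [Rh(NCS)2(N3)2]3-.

A square has two trans pairs of vertices; adjacent vertices are cis.
Systematic placement gives 2 geometric isomers: NCS cis; NCS trans.

cis and trans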